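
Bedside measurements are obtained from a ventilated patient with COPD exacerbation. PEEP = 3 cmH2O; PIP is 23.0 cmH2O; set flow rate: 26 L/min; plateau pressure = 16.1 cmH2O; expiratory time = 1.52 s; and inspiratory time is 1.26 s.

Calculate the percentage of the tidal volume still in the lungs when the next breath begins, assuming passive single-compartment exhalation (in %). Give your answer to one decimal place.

Flow: 26 L/min ÷ 60 = 0.4333 L/s.
Vt = flow × Ti = 0.4333 L/s × 1.26 s × 1000 mL/L = 545.96 mL.
R = (PIP − Pplat)/V̇ = (23.0 − 16.1) / 0.4333 = 6.9/0.4333 = 15.924 cmH2O·s/L.
C = Vt/(Pplat − PEEP) = 545.96 / (16.1 − 3) = 545.96/13.1 = 41.676 mL/cmH2O.
τ = R × C = 15.924 × 0.04168 L/cmH2O = 0.6637 s.
Fraction remaining at end-expiration = e^(−Te/τ) = e^(−1.52/0.6637) = 0.1012 → 10.12%.

10.1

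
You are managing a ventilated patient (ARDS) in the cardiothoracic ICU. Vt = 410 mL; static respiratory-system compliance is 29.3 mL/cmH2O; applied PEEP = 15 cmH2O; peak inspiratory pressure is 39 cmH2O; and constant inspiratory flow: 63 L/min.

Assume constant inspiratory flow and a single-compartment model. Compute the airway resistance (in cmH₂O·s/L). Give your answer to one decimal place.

9.5

Flow: 63 L/min ÷ 60 = 1.05 L/s.
Equation of motion (constant flow): PIP = Vt/C + R·V̇ + PEEP.
R·V̇ = PIP − Vt/C − PEEP = 39 − 410/29.3 − 15 = 39 − 13.993 − 15 = 10.007 cmH2O.
R = 10.007 / 1.05 = 9.53 cmH2O·s/L.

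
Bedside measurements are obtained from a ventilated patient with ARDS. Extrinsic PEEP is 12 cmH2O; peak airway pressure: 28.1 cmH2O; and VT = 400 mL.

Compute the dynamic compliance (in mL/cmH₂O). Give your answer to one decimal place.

24.8

Dynamic compliance = Vt / (PIP − PEEP) = 400 / (28.1 − 12) = 400 / 16.1 = 24.845 mL/cmH2O.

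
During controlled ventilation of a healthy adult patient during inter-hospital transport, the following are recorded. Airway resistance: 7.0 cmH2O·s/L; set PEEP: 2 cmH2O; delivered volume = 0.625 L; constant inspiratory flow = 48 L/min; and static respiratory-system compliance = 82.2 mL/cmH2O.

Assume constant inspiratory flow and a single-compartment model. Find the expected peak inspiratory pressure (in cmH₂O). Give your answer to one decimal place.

Flow: 48 L/min ÷ 60 = 0.8 L/s.
Equation of motion (constant flow): PIP = Vt/C + R·V̇ + PEEP.
PIP = 625/82.2 + 7.0×0.8 + 2 = 7.603 + 5.6 + 2 = 15.203 cmH2O.

15.2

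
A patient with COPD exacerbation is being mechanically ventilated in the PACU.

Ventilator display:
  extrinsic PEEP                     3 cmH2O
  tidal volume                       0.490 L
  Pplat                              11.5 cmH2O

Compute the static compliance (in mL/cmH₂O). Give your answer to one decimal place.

Cstat = Vt / (Pplat − PEEP) = 490 / (11.5 − 3) = 490 / 8.5 = 57.647 mL/cmH2O.

57.6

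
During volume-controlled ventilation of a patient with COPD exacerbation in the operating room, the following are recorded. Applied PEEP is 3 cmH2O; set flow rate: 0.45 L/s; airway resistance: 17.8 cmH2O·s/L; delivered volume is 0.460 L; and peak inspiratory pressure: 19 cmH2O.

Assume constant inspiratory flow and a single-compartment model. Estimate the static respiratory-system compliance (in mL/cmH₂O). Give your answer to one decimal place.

57.6

Equation of motion (constant flow): PIP = Vt/C + R·V̇ + PEEP.
Vt/C = PIP − R·V̇ − PEEP = 19 − 17.8×0.45 − 3 = 19 − 8.01 − 3 = 7.99 cmH2O.
C = Vt / 7.99 = 460 / 7.99 = 57.572 mL/cmH2O.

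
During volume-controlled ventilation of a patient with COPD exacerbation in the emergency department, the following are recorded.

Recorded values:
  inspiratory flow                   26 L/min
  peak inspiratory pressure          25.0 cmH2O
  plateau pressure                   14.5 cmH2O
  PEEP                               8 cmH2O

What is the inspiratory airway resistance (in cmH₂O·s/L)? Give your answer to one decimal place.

24.2

Flow: 26 L/min ÷ 60 = 0.4333 L/s.
Raw = (PIP − Pplat) / flow = (25.0 − 14.5) / 0.4333 = 10.5 / 0.4333 = 24.233 cmH2O·s/L.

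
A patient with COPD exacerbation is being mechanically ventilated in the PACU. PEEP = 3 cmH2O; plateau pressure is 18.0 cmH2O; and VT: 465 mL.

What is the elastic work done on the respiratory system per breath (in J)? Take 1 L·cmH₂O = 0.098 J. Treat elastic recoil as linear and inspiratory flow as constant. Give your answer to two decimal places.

0.34

Elastic work ≈ ½ × (Pplat − PEEP) × Vt = 0.5 × (18.0 − 3) × 0.465 L = 0.5 × 15.0 × 0.465 = 3.488 L·cmH2O.
× 0.098 J/(L·cmH2O) → 0.3418 J.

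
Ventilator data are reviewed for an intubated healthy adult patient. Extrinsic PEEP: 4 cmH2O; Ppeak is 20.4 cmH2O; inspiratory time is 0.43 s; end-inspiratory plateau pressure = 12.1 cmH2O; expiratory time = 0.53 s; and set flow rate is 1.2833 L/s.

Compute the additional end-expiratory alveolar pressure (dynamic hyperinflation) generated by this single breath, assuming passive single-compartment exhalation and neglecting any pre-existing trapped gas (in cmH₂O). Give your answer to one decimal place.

2.4

Vt = flow × Ti = 1.2833 L/s × 0.43 s × 1000 mL/L = 551.82 mL.
R = (PIP − Pplat)/V̇ = (20.4 − 12.1) / 1.2833 = 8.3/1.2833 = 6.468 cmH2O·s/L.
C = Vt/(Pplat − PEEP) = 551.82 / (12.1 − 4) = 551.82/8.1 = 68.126 mL/cmH2O.
τ = R × C = 6.468 × 0.06813 L/cmH2O = 0.4407 s.
Fraction remaining = e^(−Te/τ) = e^(−0.53/0.4407) = 0.3004; trapped volume = 551.82 × 0.3004 = 165.77 mL.
Additional alveolar pressure from trapping ≈ V_trapped / C = 165.77 / 68.126 = 2.433 cmH2O.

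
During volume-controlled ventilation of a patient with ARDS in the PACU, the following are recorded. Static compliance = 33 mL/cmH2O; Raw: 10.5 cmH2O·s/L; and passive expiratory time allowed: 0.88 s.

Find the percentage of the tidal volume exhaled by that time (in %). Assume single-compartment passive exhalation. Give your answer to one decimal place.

92.1

τ = R × C = 10.5 × 33 mL/cmH2O = 10.5 × 0.033 L/cmH2O = 0.3465 s.
Passive exhalation: V(t)/V₀ = e^(−t/τ) = e^(−0.88/0.3465) = 0.07889.
Fraction exhaled = 1 − 0.07889 = 0.9211 → 92.11%.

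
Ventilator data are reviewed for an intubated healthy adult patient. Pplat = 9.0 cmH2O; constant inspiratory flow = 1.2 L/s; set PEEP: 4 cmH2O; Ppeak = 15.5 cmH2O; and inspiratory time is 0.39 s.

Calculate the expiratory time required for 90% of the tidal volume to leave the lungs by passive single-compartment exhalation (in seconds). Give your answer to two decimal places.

1.17

Vt = flow × Ti = 1.2 L/s × 0.39 s × 1000 mL/L = 468.0 mL.
R = (PIP − Pplat)/V̇ = (15.5 − 9.0) / 1.2 = 6.5/1.2 = 5.417 cmH2O·s/L.
C = Vt/(Pplat − PEEP) = 468.0 / (9.0 − 4) = 468.0/5.0 = 93.6 mL/cmH2O.
τ = R × C = 5.417 × 0.0936 L/cmH2O = 0.507 s.
t = −τ·ln(1 − 0.90) = −0.507·ln(0.1) = 1.167 s.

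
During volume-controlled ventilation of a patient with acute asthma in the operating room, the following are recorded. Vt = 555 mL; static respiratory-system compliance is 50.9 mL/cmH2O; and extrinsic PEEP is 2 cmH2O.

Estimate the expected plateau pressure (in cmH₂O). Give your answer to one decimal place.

12.9

Pplat = PEEP + Vt / Cstat = 2 + 555 / 50.9 = 2 + 10.904 = 12.904 cmH2O.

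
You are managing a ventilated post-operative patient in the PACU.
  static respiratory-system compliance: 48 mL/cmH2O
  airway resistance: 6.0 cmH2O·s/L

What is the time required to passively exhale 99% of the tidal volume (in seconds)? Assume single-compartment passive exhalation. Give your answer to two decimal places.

τ = R × C = 6.0 × 48 mL/cmH2O = 6.0 × 0.048 L/cmH2O = 0.288 s.
Exhaled fraction f = 1 − e^(−t/τ) → t = −τ·ln(1 − f) = −0.288·ln(0.01) = 1.326 s.

1.33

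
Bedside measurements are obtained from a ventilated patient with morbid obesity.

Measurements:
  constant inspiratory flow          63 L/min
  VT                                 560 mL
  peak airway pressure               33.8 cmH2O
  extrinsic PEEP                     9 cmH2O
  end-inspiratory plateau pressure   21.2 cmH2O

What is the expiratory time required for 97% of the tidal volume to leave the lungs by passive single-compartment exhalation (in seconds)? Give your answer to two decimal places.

Flow: 63 L/min ÷ 60 = 1.05 L/s.
R = (PIP − Pplat)/V̇ = (33.8 − 21.2) / 1.05 = 12.6/1.05 = 12.0 cmH2O·s/L.
C = Vt/(Pplat − PEEP) = 560.0 / (21.2 − 9) = 560.0/12.2 = 45.902 mL/cmH2O.
τ = R × C = 12.0 × 0.0459 L/cmH2O = 0.5508 s.
t = −τ·ln(1 − 0.97) = −0.5508·ln(0.03) = 1.931 s.

1.93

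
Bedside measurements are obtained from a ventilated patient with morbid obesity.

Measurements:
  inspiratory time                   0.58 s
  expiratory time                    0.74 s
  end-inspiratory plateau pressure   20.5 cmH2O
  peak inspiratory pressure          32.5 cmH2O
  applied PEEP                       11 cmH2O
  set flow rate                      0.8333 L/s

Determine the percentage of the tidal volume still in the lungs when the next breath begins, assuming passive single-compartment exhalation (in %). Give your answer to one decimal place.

Vt = flow × Ti = 0.8333 L/s × 0.58 s × 1000 mL/L = 483.31 mL.
R = (PIP − Pplat)/V̇ = (32.5 − 20.5) / 0.8333 = 12.0/0.8333 = 14.401 cmH2O·s/L.
C = Vt/(Pplat − PEEP) = 483.31 / (20.5 − 11) = 483.31/9.5 = 50.875 mL/cmH2O.
τ = R × C = 14.401 × 0.05088 L/cmH2O = 0.7327 s.
Fraction remaining at end-expiration = e^(−Te/τ) = e^(−0.74/0.7327) = 0.3642 → 36.42%.

36.4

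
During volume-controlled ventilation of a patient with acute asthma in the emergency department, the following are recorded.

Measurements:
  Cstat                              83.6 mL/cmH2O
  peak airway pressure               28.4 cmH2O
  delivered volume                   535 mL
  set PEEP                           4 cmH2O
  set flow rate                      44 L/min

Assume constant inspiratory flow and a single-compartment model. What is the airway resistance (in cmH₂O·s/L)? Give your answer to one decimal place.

24.5

Flow: 44 L/min ÷ 60 = 0.7333 L/s.
Equation of motion (constant flow): PIP = Vt/C + R·V̇ + PEEP.
R·V̇ = PIP − Vt/C − PEEP = 28.4 − 535/83.6 − 4 = 28.4 − 6.4 − 4 = 18.0 cmH2O.
R = 18.0 / 0.7333 = 24.547 cmH2O·s/L.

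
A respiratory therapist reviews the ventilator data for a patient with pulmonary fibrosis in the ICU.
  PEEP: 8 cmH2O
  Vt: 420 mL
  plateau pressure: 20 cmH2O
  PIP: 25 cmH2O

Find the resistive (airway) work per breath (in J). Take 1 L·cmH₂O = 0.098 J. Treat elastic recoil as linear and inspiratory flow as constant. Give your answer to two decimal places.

With constant inspiratory flow the resistive pressure is constant at PIP − Pplat = 25 − 20 = 5.0 cmH2O, so resistive work = 5.0 × 0.420 = 2.1 L·cmH2O.
× 0.098 J/(L·cmH2O) → 0.2058 J.

0.21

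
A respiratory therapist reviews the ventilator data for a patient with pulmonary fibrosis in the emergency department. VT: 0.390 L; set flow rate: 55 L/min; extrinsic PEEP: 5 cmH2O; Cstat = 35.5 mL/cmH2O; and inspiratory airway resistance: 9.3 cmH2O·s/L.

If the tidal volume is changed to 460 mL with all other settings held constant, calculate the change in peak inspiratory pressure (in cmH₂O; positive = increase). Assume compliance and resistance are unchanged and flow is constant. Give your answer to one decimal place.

PIP = Vt/C + R·V̇ + PEEP (constant-flow equation of motion).
Only the elastic term changes: ΔPIP = ΔVt / C = (460 − 390) / 35.5 = 1.972 cmH2O.

2.0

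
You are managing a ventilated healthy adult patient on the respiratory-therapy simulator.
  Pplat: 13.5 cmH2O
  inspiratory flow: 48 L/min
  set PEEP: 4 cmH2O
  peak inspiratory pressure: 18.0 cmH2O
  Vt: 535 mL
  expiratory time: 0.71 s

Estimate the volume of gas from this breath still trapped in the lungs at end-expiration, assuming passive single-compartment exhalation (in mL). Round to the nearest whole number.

Flow: 48 L/min ÷ 60 = 0.8 L/s.
R = (PIP − Pplat)/V̇ = (18.0 − 13.5) / 0.8 = 4.5/0.8 = 5.625 cmH2O·s/L.
C = Vt/(Pplat − PEEP) = 535.0 / (13.5 − 4) = 535.0/9.5 = 56.316 mL/cmH2O.
τ = R × C = 5.625 × 0.05632 L/cmH2O = 0.3168 s.
Fraction remaining = e^(−Te/τ) = e^(−0.71/0.3168) = 0.1063.
Trapped volume = 535.0 × 0.1063 = 56.871 mL.

57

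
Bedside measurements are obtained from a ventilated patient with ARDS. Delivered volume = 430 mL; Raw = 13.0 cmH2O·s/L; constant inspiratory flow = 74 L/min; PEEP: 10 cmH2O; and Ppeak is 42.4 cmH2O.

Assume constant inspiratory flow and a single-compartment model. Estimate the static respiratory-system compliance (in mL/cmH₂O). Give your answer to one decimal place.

26.3

Flow: 74 L/min ÷ 60 = 1.2333 L/s.
Equation of motion (constant flow): PIP = Vt/C + R·V̇ + PEEP.
Vt/C = PIP − R·V̇ − PEEP = 42.4 − 13.0×1.2333 − 10 = 42.4 − 16.033 − 10 = 16.367 cmH2O.
C = Vt / 16.367 = 430 / 16.367 = 26.272 mL/cmH2O.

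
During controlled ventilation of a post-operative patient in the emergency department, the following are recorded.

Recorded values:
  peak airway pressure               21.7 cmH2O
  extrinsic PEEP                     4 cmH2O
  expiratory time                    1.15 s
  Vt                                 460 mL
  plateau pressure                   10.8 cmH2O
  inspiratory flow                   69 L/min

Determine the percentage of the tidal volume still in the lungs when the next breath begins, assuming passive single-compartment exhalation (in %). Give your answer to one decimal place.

16.6

Flow: 69 L/min ÷ 60 = 1.15 L/s.
R = (PIP − Pplat)/V̇ = (21.7 − 10.8) / 1.15 = 10.9/1.15 = 9.478 cmH2O·s/L.
C = Vt/(Pplat − PEEP) = 460.0 / (10.8 − 4) = 460.0/6.8 = 67.647 mL/cmH2O.
τ = R × C = 9.478 × 0.06765 L/cmH2O = 0.6412 s.
Fraction remaining at end-expiration = e^(−Te/τ) = e^(−1.15/0.6412) = 0.1664 → 16.64%.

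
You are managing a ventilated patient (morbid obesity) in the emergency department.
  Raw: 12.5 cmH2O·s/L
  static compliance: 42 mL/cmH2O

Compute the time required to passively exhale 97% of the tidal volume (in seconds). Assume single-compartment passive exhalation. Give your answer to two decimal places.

τ = R × C = 12.5 × 42 mL/cmH2O = 12.5 × 0.042 L/cmH2O = 0.525 s.
Exhaled fraction f = 1 − e^(−t/τ) → t = −τ·ln(1 − f) = −0.525·ln(0.03) = 1.841 s.

1.84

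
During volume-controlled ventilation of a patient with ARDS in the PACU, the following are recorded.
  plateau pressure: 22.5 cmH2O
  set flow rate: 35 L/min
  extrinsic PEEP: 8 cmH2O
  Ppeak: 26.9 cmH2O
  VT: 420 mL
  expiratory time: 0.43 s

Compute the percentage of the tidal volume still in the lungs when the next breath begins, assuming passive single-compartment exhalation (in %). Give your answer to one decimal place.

Flow: 35 L/min ÷ 60 = 0.5833 L/s.
R = (PIP − Pplat)/V̇ = (26.9 − 22.5) / 0.5833 = 4.4/0.5833 = 7.543 cmH2O·s/L.
C = Vt/(Pplat − PEEP) = 420.0 / (22.5 − 8) = 420.0/14.5 = 28.966 mL/cmH2O.
τ = R × C = 7.543 × 0.02897 L/cmH2O = 0.2185 s.
Fraction remaining at end-expiration = e^(−Te/τ) = e^(−0.43/0.2185) = 0.1397 → 13.97%.

14.0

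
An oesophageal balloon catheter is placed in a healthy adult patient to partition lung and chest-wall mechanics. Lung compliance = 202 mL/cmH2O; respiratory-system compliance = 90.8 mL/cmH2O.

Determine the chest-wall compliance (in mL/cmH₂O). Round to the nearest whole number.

1/Ccw = 1/Crs − 1/CL.
1/Ccw = 1/90.8 − 1/202 = 0.006063.
Ccw = 164.93 mL/cmH2O.

165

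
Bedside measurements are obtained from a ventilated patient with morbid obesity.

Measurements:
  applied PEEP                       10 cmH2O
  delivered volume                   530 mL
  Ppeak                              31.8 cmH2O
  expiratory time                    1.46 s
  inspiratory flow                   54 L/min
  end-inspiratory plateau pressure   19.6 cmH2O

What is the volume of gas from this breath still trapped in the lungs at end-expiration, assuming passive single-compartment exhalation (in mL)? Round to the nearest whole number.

Flow: 54 L/min ÷ 60 = 0.9 L/s.
R = (PIP − Pplat)/V̇ = (31.8 − 19.6) / 0.9 = 12.2/0.9 = 13.556 cmH2O·s/L.
C = Vt/(Pplat − PEEP) = 530.0 / (19.6 − 10) = 530.0/9.6 = 55.208 mL/cmH2O.
τ = R × C = 13.556 × 0.05521 L/cmH2O = 0.7484 s.
Fraction remaining = e^(−Te/τ) = e^(−1.46/0.7484) = 0.1422.
Trapped volume = 530.0 × 0.1422 = 75.366 mL.

75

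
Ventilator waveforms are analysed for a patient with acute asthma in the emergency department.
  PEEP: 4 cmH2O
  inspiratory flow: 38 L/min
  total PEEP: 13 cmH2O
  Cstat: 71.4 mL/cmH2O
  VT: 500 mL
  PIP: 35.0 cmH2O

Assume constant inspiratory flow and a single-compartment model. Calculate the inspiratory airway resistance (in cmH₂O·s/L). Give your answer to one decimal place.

Flow: 38 L/min ÷ 60 = 0.6333 L/s.
Total PEEP = 13 cmH2O (set 4 + intrinsic 9); this is the baseline alveolar pressure.
Equation of motion (constant flow): PIP = Vt/C + R·V̇ + PEEP.
R·V̇ = PIP − Vt/C − PEEP = 35.0 − 500/71.4 − 13 = 35.0 − 7.003 − 13 = 14.997 cmH2O.
R = 14.997 / 0.6333 = 23.681 cmH2O·s/L.

23.7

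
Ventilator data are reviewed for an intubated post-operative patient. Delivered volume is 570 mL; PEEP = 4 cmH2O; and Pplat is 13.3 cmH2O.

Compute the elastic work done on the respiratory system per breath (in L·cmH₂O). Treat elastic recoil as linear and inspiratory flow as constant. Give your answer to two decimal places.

Elastic work ≈ ½ × (Pplat − PEEP) × Vt = 0.5 × (13.3 − 4) × 0.570 L = 0.5 × 9.3 × 0.570 = 2.651 L·cmH2O.

2.65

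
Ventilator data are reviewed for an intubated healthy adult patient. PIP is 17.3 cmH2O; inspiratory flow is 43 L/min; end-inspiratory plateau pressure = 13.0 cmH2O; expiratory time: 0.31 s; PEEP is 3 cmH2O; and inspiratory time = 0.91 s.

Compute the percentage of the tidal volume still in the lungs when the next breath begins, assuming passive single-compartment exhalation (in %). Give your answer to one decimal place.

Flow: 43 L/min ÷ 60 = 0.7167 L/s.
Vt = flow × Ti = 0.7167 L/s × 0.91 s × 1000 mL/L = 652.2 mL.
R = (PIP − Pplat)/V̇ = (17.3 − 13.0) / 0.7167 = 4.3/0.7167 = 6.0 cmH2O·s/L.
C = Vt/(Pplat − PEEP) = 652.2 / (13.0 − 3) = 652.2/10.0 = 65.22 mL/cmH2O.
τ = R × C = 6.0 × 0.06522 L/cmH2O = 0.3913 s.
Fraction remaining at end-expiration = e^(−Te/τ) = e^(−0.31/0.3913) = 0.4528 → 45.28%.

45.3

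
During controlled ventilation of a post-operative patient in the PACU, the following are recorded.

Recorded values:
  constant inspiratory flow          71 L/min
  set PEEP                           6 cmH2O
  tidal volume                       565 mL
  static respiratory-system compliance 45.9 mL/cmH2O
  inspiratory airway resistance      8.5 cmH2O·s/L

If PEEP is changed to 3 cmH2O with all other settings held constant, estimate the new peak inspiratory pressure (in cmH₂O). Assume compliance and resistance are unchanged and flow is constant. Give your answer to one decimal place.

Flow: 71 L/min ÷ 60 = 1.1833 L/s.
PIP = Vt/C + R·V̇ + PEEP (constant-flow equation of motion).
Only the baseline term changes: ΔPIP = ΔPEEP = 3 − 6 = -3.0 cmH2O.
Original PIP = 565/45.9 + 8.5×1.1833 + 6 = 28.367 cmH2O; new PIP = 28.367 + (-3.0) = 25.367 cmH2O.

25.4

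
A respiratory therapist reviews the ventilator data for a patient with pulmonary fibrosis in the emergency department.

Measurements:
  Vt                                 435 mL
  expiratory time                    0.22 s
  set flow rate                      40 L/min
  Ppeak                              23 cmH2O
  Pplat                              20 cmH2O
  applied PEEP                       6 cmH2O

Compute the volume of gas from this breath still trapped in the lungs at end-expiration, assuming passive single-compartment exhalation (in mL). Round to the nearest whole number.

90

Flow: 40 L/min ÷ 60 = 0.6667 L/s.
R = (PIP − Pplat)/V̇ = (23 − 20) / 0.6667 = 3.0/0.6667 = 4.5 cmH2O·s/L.
C = Vt/(Pplat − PEEP) = 435.0 / (20 − 6) = 435.0/14.0 = 31.071 mL/cmH2O.
τ = R × C = 4.5 × 0.03107 L/cmH2O = 0.1398 s.
Fraction remaining = e^(−Te/τ) = e^(−0.22/0.1398) = 0.2073.
Trapped volume = 435.0 × 0.2073 = 90.176 mL.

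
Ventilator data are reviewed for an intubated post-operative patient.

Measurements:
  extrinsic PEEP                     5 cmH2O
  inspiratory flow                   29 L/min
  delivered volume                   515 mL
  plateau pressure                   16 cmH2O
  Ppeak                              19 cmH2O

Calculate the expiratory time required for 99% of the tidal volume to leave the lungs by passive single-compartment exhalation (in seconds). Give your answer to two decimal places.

1.34

Flow: 29 L/min ÷ 60 = 0.4833 L/s.
R = (PIP − Pplat)/V̇ = (19 − 16) / 0.4833 = 3.0/0.4833 = 6.207 cmH2O·s/L.
C = Vt/(Pplat − PEEP) = 515.0 / (16 − 5) = 515.0/11.0 = 46.818 mL/cmH2O.
τ = R × C = 6.207 × 0.04682 L/cmH2O = 0.2906 s.
t = −τ·ln(1 − 0.99) = −0.2906·ln(0.01) = 1.338 s.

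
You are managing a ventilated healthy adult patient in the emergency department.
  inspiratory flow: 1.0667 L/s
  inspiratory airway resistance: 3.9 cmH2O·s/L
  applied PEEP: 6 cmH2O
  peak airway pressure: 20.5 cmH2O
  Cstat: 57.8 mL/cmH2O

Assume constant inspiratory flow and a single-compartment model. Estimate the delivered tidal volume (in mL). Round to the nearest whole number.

Equation of motion (constant flow): PIP = Vt/C + R·V̇ + PEEP.
Vt/C = PIP − R·V̇ − PEEP = 20.5 − 4.16 − 6 = 10.34 cmH2O.
Vt = C × 10.34 = 57.8 × 10.34 = 597.65 mL.

598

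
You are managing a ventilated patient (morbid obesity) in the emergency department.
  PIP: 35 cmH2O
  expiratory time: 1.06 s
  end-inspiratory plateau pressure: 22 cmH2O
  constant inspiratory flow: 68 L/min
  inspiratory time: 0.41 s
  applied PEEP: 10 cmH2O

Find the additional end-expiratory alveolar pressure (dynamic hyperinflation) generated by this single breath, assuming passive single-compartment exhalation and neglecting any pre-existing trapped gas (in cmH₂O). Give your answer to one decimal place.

Flow: 68 L/min ÷ 60 = 1.1333 L/s.
Vt = flow × Ti = 1.1333 L/s × 0.41 s × 1000 mL/L = 464.65 mL.
R = (PIP − Pplat)/V̇ = (35 − 22) / 1.1333 = 13.0/1.1333 = 11.471 cmH2O·s/L.
C = Vt/(Pplat − PEEP) = 464.65 / (22 − 10) = 464.65/12.0 = 38.721 mL/cmH2O.
τ = R × C = 11.471 × 0.03872 L/cmH2O = 0.4442 s.
Fraction remaining = e^(−Te/τ) = e^(−1.06/0.4442) = 0.09197; trapped volume = 464.65 × 0.09197 = 42.734 mL.
Additional alveolar pressure from trapping ≈ V_trapped / C = 42.734 / 38.721 = 1.104 cmH2O.

1.1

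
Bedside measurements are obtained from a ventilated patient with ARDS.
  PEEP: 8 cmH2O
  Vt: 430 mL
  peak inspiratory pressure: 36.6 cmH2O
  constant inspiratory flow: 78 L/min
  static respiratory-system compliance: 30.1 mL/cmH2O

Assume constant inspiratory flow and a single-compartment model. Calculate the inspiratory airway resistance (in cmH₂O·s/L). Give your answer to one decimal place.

Flow: 78 L/min ÷ 60 = 1.3 L/s.
Equation of motion (constant flow): PIP = Vt/C + R·V̇ + PEEP.
R·V̇ = PIP − Vt/C − PEEP = 36.6 − 430/30.1 − 8 = 36.6 − 14.286 − 8 = 14.314 cmH2O.
R = 14.314 / 1.3 = 11.011 cmH2O·s/L.

11.0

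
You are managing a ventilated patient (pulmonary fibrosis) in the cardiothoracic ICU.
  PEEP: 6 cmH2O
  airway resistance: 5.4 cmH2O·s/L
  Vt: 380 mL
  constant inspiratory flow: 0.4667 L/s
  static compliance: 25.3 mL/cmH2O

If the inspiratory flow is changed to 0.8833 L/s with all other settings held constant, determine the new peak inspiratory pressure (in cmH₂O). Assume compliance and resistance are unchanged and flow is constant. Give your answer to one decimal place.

25.8

PIP = Vt/C + R·V̇ + PEEP (constant-flow equation of motion).
Only the resistive term changes: ΔPIP = R × ΔV̇ = 5.4 × (0.8833 − 0.4667) = 5.4 × 0.4166 = 2.25 cmH2O.
Original PIP = 380/25.3 + 5.4×0.4667 + 6 = 23.54 cmH2O; new PIP = 23.54 + (2.25) = 25.79 cmH2O.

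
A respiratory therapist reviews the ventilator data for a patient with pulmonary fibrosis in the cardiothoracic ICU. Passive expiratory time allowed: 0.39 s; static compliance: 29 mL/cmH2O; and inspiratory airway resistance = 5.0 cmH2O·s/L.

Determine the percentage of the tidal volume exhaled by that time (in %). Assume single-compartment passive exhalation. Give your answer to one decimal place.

τ = R × C = 5.0 × 29 mL/cmH2O = 5.0 × 0.029 L/cmH2O = 0.145 s.
Passive exhalation: V(t)/V₀ = e^(−t/τ) = e^(−0.39/0.145) = 0.0679.
Fraction exhaled = 1 − 0.0679 = 0.9321 → 93.21%.

93.2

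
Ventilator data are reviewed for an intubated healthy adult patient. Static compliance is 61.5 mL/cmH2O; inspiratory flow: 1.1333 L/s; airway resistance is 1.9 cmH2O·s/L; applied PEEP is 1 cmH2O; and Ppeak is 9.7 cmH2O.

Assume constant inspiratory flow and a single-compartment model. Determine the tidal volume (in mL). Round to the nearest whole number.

Equation of motion (constant flow): PIP = Vt/C + R·V̇ + PEEP.
Vt/C = PIP − R·V̇ − PEEP = 9.7 − 2.153 − 1 = 6.547 cmH2O.
Vt = C × 6.547 = 61.5 × 6.547 = 402.64 mL.

403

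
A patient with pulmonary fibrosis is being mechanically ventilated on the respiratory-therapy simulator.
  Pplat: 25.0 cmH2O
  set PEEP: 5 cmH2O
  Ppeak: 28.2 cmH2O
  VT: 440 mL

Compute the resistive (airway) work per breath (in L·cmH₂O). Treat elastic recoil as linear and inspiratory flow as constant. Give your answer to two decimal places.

With constant inspiratory flow the resistive pressure is constant at PIP − Pplat = 28.2 − 25.0 = 3.2 cmH2O, so resistive work = 3.2 × 0.440 = 1.408 L·cmH2O.

1.41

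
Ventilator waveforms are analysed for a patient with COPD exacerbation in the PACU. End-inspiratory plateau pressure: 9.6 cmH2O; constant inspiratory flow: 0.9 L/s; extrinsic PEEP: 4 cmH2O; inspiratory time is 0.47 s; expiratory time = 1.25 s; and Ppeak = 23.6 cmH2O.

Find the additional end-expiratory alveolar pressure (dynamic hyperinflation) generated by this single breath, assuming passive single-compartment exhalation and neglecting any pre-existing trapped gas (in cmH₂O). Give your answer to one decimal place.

Vt = flow × Ti = 0.9 L/s × 0.47 s × 1000 mL/L = 423.0 mL.
R = (PIP − Pplat)/V̇ = (23.6 − 9.6) / 0.9 = 14.0/0.9 = 15.556 cmH2O·s/L.
C = Vt/(Pplat − PEEP) = 423.0 / (9.6 − 4) = 423.0/5.6 = 75.536 mL/cmH2O.
τ = R × C = 15.556 × 0.07554 L/cmH2O = 1.175 s.
Fraction remaining = e^(−Te/τ) = e^(−1.25/1.175) = 0.3451; trapped volume = 423.0 × 0.3451 = 145.98 mL.
Additional alveolar pressure from trapping ≈ V_trapped / C = 145.98 / 75.536 = 1.933 cmH2O.

1.9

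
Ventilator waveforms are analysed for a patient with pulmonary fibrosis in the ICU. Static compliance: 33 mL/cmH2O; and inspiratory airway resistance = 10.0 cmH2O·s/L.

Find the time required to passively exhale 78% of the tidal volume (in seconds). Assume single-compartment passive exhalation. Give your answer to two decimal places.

τ = R × C = 10.0 × 33 mL/cmH2O = 10.0 × 0.033 L/cmH2O = 0.33 s.
Exhaled fraction f = 1 − e^(−t/τ) → t = −τ·ln(1 − f) = −0.33·ln(0.22) = 0.4997 s.

0.50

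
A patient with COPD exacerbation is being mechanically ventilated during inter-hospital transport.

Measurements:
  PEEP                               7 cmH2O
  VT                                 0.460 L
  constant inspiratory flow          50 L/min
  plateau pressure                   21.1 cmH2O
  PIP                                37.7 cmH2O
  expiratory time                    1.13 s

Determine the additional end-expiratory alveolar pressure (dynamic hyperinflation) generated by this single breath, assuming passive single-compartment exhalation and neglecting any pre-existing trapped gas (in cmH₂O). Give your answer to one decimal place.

Flow: 50 L/min ÷ 60 = 0.8333 L/s.
R = (PIP − Pplat)/V̇ = (37.7 − 21.1) / 0.8333 = 16.6/0.8333 = 19.921 cmH2O·s/L.
C = Vt/(Pplat − PEEP) = 460.0 / (21.1 − 7) = 460.0/14.1 = 32.624 mL/cmH2O.
τ = R × C = 19.921 × 0.03262 L/cmH2O = 0.6498 s.
Fraction remaining = e^(−Te/τ) = e^(−1.13/0.6498) = 0.1757; trapped volume = 460.0 × 0.1757 = 80.822 mL.
Additional alveolar pressure from trapping ≈ V_trapped / C = 80.822 / 32.624 = 2.477 cmH2O.

2.5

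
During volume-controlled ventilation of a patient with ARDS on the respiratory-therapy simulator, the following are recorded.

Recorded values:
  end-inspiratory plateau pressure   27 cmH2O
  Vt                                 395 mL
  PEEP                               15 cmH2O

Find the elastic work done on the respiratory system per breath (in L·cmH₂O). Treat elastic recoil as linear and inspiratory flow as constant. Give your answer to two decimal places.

Elastic work ≈ ½ × (Pplat − PEEP) × Vt = 0.5 × (27 − 15) × 0.395 L = 0.5 × 12.0 × 0.395 = 2.37 L·cmH2O.

2.37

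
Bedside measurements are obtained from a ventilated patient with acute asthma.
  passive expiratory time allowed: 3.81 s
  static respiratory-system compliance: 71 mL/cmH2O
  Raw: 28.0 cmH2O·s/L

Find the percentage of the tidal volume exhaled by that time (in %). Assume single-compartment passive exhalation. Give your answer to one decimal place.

85.3

τ = R × C = 28.0 × 71 mL/cmH2O = 28.0 × 0.071 L/cmH2O = 1.988 s.
Passive exhalation: V(t)/V₀ = e^(−t/τ) = e^(−3.81/1.988) = 0.1471.
Fraction exhaled = 1 − 0.1471 = 0.8529 → 85.29%.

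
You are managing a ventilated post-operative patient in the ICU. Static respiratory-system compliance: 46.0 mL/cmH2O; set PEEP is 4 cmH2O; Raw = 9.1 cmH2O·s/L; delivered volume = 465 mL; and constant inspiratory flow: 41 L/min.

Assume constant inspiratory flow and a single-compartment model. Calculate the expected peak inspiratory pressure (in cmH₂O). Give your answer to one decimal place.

20.3

Flow: 41 L/min ÷ 60 = 0.6833 L/s.
Equation of motion (constant flow): PIP = Vt/C + R·V̇ + PEEP.
PIP = 465/46.0 + 9.1×0.6833 + 4 = 10.109 + 6.218 + 4 = 20.327 cmH2O.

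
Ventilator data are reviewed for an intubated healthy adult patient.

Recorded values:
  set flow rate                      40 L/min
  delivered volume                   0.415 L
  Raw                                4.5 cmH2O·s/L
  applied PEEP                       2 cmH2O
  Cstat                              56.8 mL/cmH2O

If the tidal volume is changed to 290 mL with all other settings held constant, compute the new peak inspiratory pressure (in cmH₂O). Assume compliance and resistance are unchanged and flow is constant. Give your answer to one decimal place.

Flow: 40 L/min ÷ 60 = 0.6667 L/s.
PIP = Vt/C + R·V̇ + PEEP (constant-flow equation of motion).
Only the elastic term changes: ΔPIP = ΔVt / C = (290 − 415) / 56.8 = -2.201 cmH2O.
Original PIP = 415/56.8 + 4.5×0.6667 + 2 = 12.306 cmH2O; new PIP = 12.306 + (-2.201) = 10.105 cmH2O.

10.1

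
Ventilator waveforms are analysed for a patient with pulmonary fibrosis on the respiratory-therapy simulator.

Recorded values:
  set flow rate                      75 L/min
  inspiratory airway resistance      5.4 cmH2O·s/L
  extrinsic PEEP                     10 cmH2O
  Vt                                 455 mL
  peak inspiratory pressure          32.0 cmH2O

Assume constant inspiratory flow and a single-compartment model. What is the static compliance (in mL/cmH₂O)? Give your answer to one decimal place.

29.8

Flow: 75 L/min ÷ 60 = 1.25 L/s.
Equation of motion (constant flow): PIP = Vt/C + R·V̇ + PEEP.
Vt/C = PIP − R·V̇ − PEEP = 32.0 − 5.4×1.25 − 10 = 32.0 − 6.75 − 10 = 15.25 cmH2O.
C = Vt / 15.25 = 455 / 15.25 = 29.836 mL/cmH2O.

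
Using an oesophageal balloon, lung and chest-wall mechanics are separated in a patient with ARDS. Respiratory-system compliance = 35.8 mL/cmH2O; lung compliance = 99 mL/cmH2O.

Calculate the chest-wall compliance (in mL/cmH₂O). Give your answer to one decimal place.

1/Ccw = 1/Crs − 1/CL.
1/Ccw = 1/35.8 − 1/99 = 0.01783.
Ccw = 56.085 mL/cmH2O.

56.1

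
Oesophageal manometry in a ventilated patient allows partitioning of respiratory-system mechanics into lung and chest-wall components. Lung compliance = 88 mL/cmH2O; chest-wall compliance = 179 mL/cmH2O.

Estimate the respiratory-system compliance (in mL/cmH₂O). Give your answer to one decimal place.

59.0

Lung and chest wall are elastances in series: 1/Crs = 1/CL + 1/Ccw.
1/Crs = 1/88 + 1/179 = 0.01695.
Crs = 58.997 mL/cmH2O.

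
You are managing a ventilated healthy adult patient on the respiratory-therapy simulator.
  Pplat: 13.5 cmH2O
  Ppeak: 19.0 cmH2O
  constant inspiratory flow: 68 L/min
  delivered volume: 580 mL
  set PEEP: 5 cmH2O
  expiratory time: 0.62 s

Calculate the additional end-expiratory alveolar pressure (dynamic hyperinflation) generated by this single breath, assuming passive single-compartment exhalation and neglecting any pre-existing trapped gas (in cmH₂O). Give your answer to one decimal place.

Flow: 68 L/min ÷ 60 = 1.1333 L/s.
R = (PIP − Pplat)/V̇ = (19.0 − 13.5) / 1.1333 = 5.5/1.1333 = 4.853 cmH2O·s/L.
C = Vt/(Pplat − PEEP) = 580.0 / (13.5 − 5) = 580.0/8.5 = 68.235 mL/cmH2O.
τ = R × C = 4.853 × 0.06824 L/cmH2O = 0.3312 s.
Fraction remaining = e^(−Te/τ) = e^(−0.62/0.3312) = 0.1538; trapped volume = 580.0 × 0.1538 = 89.204 mL.
Additional alveolar pressure from trapping ≈ V_trapped / C = 89.204 / 68.235 = 1.307 cmH2O.

1.3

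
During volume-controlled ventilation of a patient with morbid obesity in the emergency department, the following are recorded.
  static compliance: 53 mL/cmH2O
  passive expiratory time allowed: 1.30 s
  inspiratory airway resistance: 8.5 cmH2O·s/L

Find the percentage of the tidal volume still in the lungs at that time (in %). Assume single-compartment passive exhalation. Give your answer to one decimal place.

τ = R × C = 8.5 × 53 mL/cmH2O = 8.5 × 0.053 L/cmH2O = 0.4505 s.
Passive exhalation: V(t)/V₀ = e^(−t/τ) = e^(−1.30/0.4505) = 0.05582.
Fraction remaining = 0.05582 → 5.582%.

5.6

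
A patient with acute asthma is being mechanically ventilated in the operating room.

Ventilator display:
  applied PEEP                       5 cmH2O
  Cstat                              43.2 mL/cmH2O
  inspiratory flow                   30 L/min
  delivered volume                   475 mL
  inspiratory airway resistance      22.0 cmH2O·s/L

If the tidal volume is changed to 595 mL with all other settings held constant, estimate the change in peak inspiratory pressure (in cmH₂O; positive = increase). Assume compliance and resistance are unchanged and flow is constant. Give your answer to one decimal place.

PIP = Vt/C + R·V̇ + PEEP (constant-flow equation of motion).
Only the elastic term changes: ΔPIP = ΔVt / C = (595 − 475) / 43.2 = 2.778 cmH2O.

2.8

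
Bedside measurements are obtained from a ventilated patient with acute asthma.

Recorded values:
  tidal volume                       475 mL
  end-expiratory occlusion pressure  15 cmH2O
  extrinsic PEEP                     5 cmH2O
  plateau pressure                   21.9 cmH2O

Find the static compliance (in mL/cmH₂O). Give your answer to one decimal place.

68.8

End-expiratory occlusion gives total PEEP = 15 cmH2O (intrinsic PEEP = 15 − 5 = 10). Use total PEEP for the elastic gradient.
Cstat = Vt / (Pplat − PEEPtotal) = 475 / (21.9 − 15) = 475 / 6.9 = 68.841 mL/cmH2O.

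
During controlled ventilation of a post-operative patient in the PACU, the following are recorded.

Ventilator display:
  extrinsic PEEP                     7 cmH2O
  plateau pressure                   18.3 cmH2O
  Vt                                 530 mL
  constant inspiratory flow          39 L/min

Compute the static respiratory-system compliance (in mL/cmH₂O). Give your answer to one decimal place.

Cstat = Vt / (Pplat − PEEP) = 530 / (18.3 − 7) = 530 / 11.3 = 46.903 mL/cmH2O.

46.9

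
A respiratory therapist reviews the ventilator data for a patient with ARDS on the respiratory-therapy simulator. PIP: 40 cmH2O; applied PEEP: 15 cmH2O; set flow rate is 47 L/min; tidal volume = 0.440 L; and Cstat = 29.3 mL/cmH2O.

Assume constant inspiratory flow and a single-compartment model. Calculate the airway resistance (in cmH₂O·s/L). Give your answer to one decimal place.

Flow: 47 L/min ÷ 60 = 0.7833 L/s.
Equation of motion (constant flow): PIP = Vt/C + R·V̇ + PEEP.
R·V̇ = PIP − Vt/C − PEEP = 40 − 440/29.3 − 15 = 40 − 15.017 − 15 = 9.983 cmH2O.
R = 9.983 / 0.7833 = 12.745 cmH2O·s/L.

12.7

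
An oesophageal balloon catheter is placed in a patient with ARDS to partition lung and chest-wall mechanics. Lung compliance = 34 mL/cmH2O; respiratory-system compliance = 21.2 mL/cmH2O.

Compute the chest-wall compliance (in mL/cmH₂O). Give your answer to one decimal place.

56.3

1/Ccw = 1/Crs − 1/CL.
1/Ccw = 1/21.2 − 1/34 = 0.01776.
Ccw = 56.306 mL/cmH2O.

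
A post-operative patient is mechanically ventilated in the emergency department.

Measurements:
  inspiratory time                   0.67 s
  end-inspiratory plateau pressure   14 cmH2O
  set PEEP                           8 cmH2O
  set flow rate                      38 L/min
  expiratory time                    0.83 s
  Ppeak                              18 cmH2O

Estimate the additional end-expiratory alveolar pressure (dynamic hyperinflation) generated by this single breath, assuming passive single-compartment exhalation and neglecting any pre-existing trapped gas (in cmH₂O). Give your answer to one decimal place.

Flow: 38 L/min ÷ 60 = 0.6333 L/s.
Vt = flow × Ti = 0.6333 L/s × 0.67 s × 1000 mL/L = 424.31 mL.
R = (PIP − Pplat)/V̇ = (18 − 14) / 0.6333 = 4.0/0.6333 = 6.316 cmH2O·s/L.
C = Vt/(Pplat − PEEP) = 424.31 / (14 − 8) = 424.31/6.0 = 70.718 mL/cmH2O.
τ = R × C = 6.316 × 0.07072 L/cmH2O = 0.4467 s.
Fraction remaining = e^(−Te/τ) = e^(−0.83/0.4467) = 0.156; trapped volume = 424.31 × 0.156 = 66.192 mL.
Additional alveolar pressure from trapping ≈ V_trapped / C = 66.192 / 70.718 = 0.936 cmH2O.

0.9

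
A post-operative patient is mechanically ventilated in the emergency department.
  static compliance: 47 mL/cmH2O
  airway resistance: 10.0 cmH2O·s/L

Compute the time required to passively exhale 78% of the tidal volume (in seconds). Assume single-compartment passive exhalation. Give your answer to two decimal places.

0.71

τ = R × C = 10.0 × 47 mL/cmH2O = 10.0 × 0.047 L/cmH2O = 0.47 s.
Exhaled fraction f = 1 − e^(−t/τ) → t = −τ·ln(1 − f) = −0.47·ln(0.22) = 0.7116 s.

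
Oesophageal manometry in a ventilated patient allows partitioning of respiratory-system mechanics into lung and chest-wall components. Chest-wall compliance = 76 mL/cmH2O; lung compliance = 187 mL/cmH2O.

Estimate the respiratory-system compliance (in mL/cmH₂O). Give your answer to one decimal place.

Lung and chest wall are elastances in series: 1/Crs = 1/CL + 1/Ccw.
1/Crs = 1/187 + 1/76 = 0.01851.
Crs = 54.025 mL/cmH2O.

54.0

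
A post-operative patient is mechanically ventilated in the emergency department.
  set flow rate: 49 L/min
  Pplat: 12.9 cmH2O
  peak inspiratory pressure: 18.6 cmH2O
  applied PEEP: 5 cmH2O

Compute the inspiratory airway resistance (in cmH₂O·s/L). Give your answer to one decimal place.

7.0

Flow: 49 L/min ÷ 60 = 0.8167 L/s.
Raw = (PIP − Pplat) / flow = (18.6 − 12.9) / 0.8167 = 5.7 / 0.8167 = 6.979 cmH2O·s/L.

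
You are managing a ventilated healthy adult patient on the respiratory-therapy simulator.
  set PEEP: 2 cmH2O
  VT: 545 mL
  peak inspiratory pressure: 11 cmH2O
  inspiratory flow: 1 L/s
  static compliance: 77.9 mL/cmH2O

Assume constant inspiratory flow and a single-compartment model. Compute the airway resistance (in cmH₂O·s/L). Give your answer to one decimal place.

Equation of motion (constant flow): PIP = Vt/C + R·V̇ + PEEP.
R·V̇ = PIP − Vt/C − PEEP = 11 − 545/77.9 − 2 = 11 − 6.996 − 2 = 2.004 cmH2O.
R = 2.004 / 1 = 2.004 cmH2O·s/L.

2.0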